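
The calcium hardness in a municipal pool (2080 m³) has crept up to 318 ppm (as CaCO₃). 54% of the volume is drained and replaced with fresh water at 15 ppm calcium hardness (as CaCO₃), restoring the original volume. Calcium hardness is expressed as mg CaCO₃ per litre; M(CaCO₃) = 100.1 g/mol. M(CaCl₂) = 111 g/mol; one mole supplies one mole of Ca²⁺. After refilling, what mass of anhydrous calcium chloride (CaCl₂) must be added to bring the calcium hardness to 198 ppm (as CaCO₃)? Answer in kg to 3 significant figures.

101 kg

Volume: 2080 m³ = 2,080,000 L.
After draining 54% and refilling: 318 × 0.46 + 15 × 0.54 = 154.38 ppm.
Deficit to target: 198 − 154.38 = 43.62 mg/L.
As CaCO₃: 43.62 mg/L × 2,080,000 L = 90,730 g; ÷ 100.1 = 906.4 mol Ca²⁺.
Mass: 906.4 × 111 = 100,600 g.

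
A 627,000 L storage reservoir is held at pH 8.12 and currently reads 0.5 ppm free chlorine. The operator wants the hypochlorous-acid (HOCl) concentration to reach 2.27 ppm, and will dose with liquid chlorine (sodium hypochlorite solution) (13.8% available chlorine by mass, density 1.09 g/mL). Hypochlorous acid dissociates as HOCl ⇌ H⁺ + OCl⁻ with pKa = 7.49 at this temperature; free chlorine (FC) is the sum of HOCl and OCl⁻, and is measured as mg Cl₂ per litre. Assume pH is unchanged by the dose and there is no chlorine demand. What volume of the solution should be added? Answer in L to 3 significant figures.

[OCl⁻]/[HOCl] = 10^(pH − pKa) = 10^(8.12 − 7.49) = 4.266; fraction as HOCl = 1/(1 + 4.266) = 0.1899.
Free chlorine required for 2.27 ppm HOCl: 2.27 / 0.1899 = 11.95 ppm.
FC to add: 11.95 − 0.5 = 11.45 mg/L as Cl₂.
Cl₂ equivalent: 11.45 mg/L × 627,000 L = 7181 g.
Product at 13.8% available Cl: 7181 / 0.138 = 52,040 g.
Volume: 52,040 g ÷ 1.09 g/mL = 47,740 mL.

47.7 L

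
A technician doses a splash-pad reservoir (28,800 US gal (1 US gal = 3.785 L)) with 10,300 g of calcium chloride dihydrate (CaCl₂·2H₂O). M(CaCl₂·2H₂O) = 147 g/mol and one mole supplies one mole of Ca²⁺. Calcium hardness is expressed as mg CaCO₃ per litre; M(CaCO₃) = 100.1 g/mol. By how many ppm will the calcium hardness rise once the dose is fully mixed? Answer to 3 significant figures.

Volume: 28,800 US gal × 3.785 L/gal = 109,008 L.
Moles of Ca²⁺: 10,300 g ÷ 147 g/mol = 70.07 mol.
As CaCO₃: 70.07 mol × 100.1 g/mol = 7014 g.
Rise: 7014 g / 109,008 L × 1000 = 64.34 mg/L.

64.3 ppm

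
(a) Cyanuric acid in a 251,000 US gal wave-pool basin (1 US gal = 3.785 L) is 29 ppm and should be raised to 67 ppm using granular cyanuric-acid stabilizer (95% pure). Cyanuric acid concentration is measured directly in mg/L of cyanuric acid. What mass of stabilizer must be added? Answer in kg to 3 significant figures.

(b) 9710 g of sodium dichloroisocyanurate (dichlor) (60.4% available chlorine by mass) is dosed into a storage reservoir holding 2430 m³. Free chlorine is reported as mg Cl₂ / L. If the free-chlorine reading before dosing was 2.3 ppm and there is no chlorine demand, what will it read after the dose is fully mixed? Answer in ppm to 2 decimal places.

(a) Volume: 251,000 US gal × 3.785 L/gal = 950,035 L.
(a) CYA to add: (67 − 29) = 38 mg/L × 950,035 L = 36,100 g cyanuric acid.
(a) At 95% purity: 36,100 / 0.95 = 38,000 g product.

(b) Volume: 2430 m³ = 2,430,000 L.
(b) Available chlorine delivered: 9710 g × 0.604 = 5865 g as Cl₂.
(b) Concentration rise: 5865 g / 2,430,000 L = 2.414 mg/L = 2.41 ppm.
(b) Final FC: 2.3 + 2.41 = 4.71 ppm.

(a) 38.0 kg; (b) 4.71 ppm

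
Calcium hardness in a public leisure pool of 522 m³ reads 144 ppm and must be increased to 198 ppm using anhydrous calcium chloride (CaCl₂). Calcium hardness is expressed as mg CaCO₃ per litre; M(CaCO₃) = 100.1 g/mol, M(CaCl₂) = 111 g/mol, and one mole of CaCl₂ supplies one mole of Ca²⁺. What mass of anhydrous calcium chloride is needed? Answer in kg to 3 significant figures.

Volume: 522 m³ = 522,000 L.
Hardness to add: (198 − 144) = 54 mg/L as CaCO₃ × 522,000 L = 28,190 g as CaCO₃.
Moles of Ca²⁺ (1 mol Ca²⁺ ≡ 1 mol CaCO₃): 28,190 / 100.1 g/mol = 281.6 mol.
Mass of CaCl₂: 281.6 × 111 = 31,260 g.

31.3 kg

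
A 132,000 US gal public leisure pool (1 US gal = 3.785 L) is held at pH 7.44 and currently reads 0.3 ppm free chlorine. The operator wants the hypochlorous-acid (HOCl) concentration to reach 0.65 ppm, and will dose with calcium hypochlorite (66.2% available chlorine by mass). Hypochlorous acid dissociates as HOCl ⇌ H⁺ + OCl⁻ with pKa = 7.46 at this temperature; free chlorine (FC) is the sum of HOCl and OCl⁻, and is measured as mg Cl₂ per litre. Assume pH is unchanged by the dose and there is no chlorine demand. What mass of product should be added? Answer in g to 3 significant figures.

Volume: 132,000 US gal × 3.785 L/gal = 499,620 L.
[OCl⁻]/[HOCl] = 10^(pH − pKa) = 10^(7.44 − 7.46) = 0.955; fraction as HOCl = 1/(1 + 0.955) = 0.5115.
Free chlorine required for 0.65 ppm HOCl: 0.65 / 0.5115 = 1.271 ppm.
FC to add: 1.271 − 0.3 = 0.9707 mg/L as Cl₂.
Cl₂ equivalent: 0.9707 mg/L × 499,620 L = 485 g.
Product at 66.2% available Cl: 485 / 0.662 = 732.6 g.

733 g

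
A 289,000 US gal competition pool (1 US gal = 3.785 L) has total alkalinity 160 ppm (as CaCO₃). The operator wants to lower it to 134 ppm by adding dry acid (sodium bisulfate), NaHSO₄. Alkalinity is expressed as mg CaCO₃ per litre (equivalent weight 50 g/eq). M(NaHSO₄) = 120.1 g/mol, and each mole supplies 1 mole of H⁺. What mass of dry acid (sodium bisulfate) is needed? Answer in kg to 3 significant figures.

Volume: 289,000 US gal × 3.785 L/gal = 1,093,865 L.
Alkalinity to neutralize: (160 − 134) = 26 mg/L as CaCO₃ × 1,093,865 L = 28,440 g as CaCO₃.
Equivalents of H⁺ required: 28,440 ÷ 50 g/eq = 568.8 eq = 568.8 mol NaHSO₄.
Mass of NaHSO₄: 568.8 × 120.1 = 68,310 g.

68.3 kg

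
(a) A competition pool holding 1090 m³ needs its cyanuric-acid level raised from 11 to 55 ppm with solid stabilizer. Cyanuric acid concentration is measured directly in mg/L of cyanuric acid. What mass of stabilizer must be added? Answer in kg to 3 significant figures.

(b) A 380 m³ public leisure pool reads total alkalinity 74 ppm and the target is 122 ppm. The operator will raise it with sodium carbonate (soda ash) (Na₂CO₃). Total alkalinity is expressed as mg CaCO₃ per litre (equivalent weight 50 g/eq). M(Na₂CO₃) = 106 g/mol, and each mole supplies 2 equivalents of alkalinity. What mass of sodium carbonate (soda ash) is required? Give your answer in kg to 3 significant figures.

(a) 48.0 kg; (b) 19.3 kg

(a) Volume: 1090 m³ = 1,090,000 L.
(a) CYA to add: (55 − 11) = 44 mg/L × 1,090,000 L = 47,960 g cyanuric acid.

(b) Volume: 380 m³ = 380,000 L.
(b) Alkalinity to add: (122 − 74) = 48 mg/L as CaCO₃ × 380,000 L = 18,240 g as CaCO₃.
(b) Equivalents: 18,240 g ÷ 50 g/eq = 364.8 eq.
(b) Each mole of Na₂CO₃ supplies 2 eq, so 364.8 / 2 = 182.4 mol.
(b) Mass: 182.4 mol × 106 g/mol = 19,330 g.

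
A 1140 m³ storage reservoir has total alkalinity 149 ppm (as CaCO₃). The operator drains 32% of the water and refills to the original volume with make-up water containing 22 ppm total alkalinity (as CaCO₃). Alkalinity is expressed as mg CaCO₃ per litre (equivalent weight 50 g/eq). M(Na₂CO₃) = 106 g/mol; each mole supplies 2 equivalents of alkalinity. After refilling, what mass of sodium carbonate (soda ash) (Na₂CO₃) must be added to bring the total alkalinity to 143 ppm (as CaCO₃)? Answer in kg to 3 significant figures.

41.9 kg

Volume: 1140 m³ = 1,140,000 L.
After draining 32% and refilling: 149 × 0.68 + 22 × 0.32 = 108.36 ppm.
Deficit to target: 143 − 108.36 = 34.64 mg/L.
As CaCO₃: 34.64 mg/L × 1,140,000 L = 39,490 g; ÷ 50 g/eq ÷ 2 = 394.9 mol Na₂CO₃.
Mass: 394.9 × 106 = 41,860 g.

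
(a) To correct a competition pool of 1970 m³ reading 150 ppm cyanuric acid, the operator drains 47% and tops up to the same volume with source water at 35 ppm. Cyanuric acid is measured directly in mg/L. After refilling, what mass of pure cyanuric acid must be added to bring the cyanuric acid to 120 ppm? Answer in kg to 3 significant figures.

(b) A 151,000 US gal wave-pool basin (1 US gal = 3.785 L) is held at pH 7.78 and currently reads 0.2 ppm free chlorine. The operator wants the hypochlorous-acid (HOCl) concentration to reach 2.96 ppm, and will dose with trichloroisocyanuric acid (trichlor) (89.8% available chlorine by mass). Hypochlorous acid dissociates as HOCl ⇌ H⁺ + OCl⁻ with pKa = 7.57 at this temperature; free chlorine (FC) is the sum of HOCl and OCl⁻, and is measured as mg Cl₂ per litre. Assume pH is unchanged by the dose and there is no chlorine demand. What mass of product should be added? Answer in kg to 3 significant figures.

(a) Volume: 1970 m³ = 1,970,000 L.
(a) After draining 47% and refilling: 150 × 0.53 + 35 × 0.47 = 95.95 ppm.
(a) Deficit to target: 120 − 95.95 = 24.05 mg/L.
(a) Mass: 24.05 mg/L × 1,970,000 L = 47,380 g cyanuric acid.

(b) Volume: 151,000 US gal × 3.785 L/gal = 571,535 L.
(b) [OCl⁻]/[HOCl] = 10^(pH − pKa) = 10^(7.78 − 7.57) = 1.622; fraction as HOCl = 1/(1 + 1.622) = 0.3814.
(b) Free chlorine required for 2.96 ppm HOCl: 2.96 / 0.3814 = 7.761 ppm.
(b) FC to add: 7.761 − 0.2 = 7.561 mg/L as Cl₂.
(b) Cl₂ equivalent: 7.561 mg/L × 571,535 L = 4321 g.
(b) Product at 89.8% available Cl: 4321 / 0.898 = 4812 g.

(a) 47.4 kg; (b) 4.81 kg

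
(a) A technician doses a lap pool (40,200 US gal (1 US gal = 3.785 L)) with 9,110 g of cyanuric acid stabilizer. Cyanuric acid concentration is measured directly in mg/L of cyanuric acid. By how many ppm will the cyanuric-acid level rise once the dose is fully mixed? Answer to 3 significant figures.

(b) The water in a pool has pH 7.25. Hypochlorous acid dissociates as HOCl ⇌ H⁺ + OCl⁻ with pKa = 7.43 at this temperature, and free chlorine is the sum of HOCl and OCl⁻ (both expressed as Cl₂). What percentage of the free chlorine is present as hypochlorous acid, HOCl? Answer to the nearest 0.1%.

(a) 59.9 ppm; (b) 60.2%

(a) Volume: 40,200 US gal × 3.785 L/gal = 152,157 L.
(a) Rise: 9,110 g / 152,157 L × 1000 = 59.87 mg/L.

(b) [OCl⁻]/[HOCl] = 10^(pH − pKa) = 10^(7.25 − 7.43) = 10^-0.18 = 0.6607.
(b) Fraction as HOCl = 1 / (1 + 0.6607) = 0.6022.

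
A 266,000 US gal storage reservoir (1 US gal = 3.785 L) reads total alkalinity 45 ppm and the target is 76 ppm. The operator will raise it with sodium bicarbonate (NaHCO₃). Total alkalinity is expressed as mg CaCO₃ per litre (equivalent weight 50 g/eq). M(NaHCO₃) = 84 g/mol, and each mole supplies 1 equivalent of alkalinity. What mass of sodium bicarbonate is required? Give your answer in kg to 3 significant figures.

52.4 kg

Volume: 266,000 US gal × 3.785 L/gal = 1,006,810 L.
Alkalinity to add: (76 − 45) = 31 mg/L as CaCO₃ × 1,006,810 L = 31,210 g as CaCO₃.
Equivalents: 31,210 g ÷ 50 g/eq = 624.2 eq.
NaHCO₃ supplies 1 eq per mole → 624.2 mol.
Mass: 624.2 mol × 84 g/mol = 52,430 g.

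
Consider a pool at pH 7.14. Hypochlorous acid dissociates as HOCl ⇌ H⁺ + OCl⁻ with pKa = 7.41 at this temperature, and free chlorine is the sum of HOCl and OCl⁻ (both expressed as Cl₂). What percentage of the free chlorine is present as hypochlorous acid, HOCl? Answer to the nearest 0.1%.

65.1%

[OCl⁻]/[HOCl] = 10^(pH − pKa) = 10^(7.14 − 7.41) = 10^-0.27 = 0.537.
Fraction as HOCl = 1 / (1 + 0.537) = 0.6506.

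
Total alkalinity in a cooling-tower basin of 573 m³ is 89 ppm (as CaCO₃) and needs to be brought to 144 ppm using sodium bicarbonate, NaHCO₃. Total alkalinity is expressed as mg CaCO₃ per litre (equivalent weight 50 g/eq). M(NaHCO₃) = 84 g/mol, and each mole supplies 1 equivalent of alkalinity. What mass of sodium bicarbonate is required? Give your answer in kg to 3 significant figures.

Volume: 573 m³ = 573,000 L.
Alkalinity to add: (144 − 89) = 55 mg/L as CaCO₃ × 573,000 L = 31,520 g as CaCO₃.
Equivalents: 31,520 g ÷ 50 g/eq = 630.3 eq.
NaHCO₃ supplies 1 eq per mole → 630.3 mol.
Mass: 630.3 mol × 84 g/mol = 52,950 g.

52.9 kg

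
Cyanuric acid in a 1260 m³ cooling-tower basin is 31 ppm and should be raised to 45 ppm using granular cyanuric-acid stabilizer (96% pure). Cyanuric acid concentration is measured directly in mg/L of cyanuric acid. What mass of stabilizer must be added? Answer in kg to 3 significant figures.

18.4 kg

Volume: 1260 m³ = 1,260,000 L.
CYA to add: (45 − 31) = 14 mg/L × 1,260,000 L = 17,640 g cyanuric acid.
At 96% purity: 17,640 / 0.96 = 18,380 g product.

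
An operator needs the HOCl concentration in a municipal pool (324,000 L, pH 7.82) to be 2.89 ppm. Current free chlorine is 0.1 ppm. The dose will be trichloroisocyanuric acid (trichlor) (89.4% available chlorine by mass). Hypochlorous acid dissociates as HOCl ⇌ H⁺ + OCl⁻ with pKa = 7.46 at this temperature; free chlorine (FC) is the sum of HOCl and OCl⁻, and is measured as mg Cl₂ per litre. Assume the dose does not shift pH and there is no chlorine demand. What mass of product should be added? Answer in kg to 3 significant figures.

3.41 kg

[OCl⁻]/[HOCl] = 10^(pH − pKa) = 10^(7.82 − 7.46) = 2.291; fraction as HOCl = 1/(1 + 2.291) = 0.3039.
Free chlorine required for 2.89 ppm HOCl: 2.89 / 0.3039 = 9.511 ppm.
FC to add: 9.511 − 0.1 = 9.411 mg/L as Cl₂.
Cl₂ equivalent: 9.411 mg/L × 324,000 L = 3049 g.
Product at 89.4% available Cl: 3049 / 0.894 = 3411 g.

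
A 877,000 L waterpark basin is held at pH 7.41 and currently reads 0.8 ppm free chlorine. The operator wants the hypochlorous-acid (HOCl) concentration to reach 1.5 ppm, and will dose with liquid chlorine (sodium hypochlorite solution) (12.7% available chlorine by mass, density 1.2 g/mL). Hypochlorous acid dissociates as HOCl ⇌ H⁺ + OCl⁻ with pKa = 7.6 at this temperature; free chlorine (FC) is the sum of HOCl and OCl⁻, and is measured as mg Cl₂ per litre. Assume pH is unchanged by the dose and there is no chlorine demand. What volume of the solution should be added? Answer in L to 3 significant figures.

[OCl⁻]/[HOCl] = 10^(pH − pKa) = 10^(7.41 − 7.6) = 0.6457; fraction as HOCl = 1/(1 + 0.6457) = 0.6077.
Free chlorine required for 1.5 ppm HOCl: 1.5 / 0.6077 = 2.468 ppm.
FC to add: 2.468 − 0.8 = 1.668 mg/L as Cl₂.
Cl₂ equivalent: 1.668 mg/L × 877,000 L = 1463 g.
Product at 12.7% available Cl: 1463 / 0.127 = 11,520 g.
Volume: 11,520 g ÷ 1.2 g/mL = 9601 mL.

9.60 L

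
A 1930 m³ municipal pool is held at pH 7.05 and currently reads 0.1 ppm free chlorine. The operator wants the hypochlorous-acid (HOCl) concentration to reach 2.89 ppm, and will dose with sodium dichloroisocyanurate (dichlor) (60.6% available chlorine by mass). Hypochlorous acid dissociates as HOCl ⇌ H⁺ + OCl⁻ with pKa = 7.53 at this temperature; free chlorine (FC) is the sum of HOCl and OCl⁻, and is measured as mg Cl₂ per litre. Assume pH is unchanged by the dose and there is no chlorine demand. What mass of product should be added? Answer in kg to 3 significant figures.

Volume: 1930 m³ = 1,930,000 L.
[OCl⁻]/[HOCl] = 10^(pH − pKa) = 10^(7.05 − 7.53) = 0.3311; fraction as HOCl = 1/(1 + 0.3311) = 0.7512.
Free chlorine required for 2.89 ppm HOCl: 2.89 / 0.7512 = 3.847 ppm.
FC to add: 3.847 − 0.1 = 3.747 mg/L as Cl₂.
Cl₂ equivalent: 3.747 mg/L × 1,930,000 L = 7232 g.
Product at 60.6% available Cl: 7232 / 0.606 = 11,930 g.

11.9 kg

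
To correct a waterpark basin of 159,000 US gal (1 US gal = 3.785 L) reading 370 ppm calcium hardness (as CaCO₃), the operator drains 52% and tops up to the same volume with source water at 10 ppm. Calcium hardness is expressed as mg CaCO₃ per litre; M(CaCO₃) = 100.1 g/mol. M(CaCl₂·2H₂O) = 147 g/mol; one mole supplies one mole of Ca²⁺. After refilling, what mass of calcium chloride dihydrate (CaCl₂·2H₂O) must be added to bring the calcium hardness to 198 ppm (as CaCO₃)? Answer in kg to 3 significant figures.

Volume: 159,000 US gal × 3.785 L/gal = 601,815 L.
After draining 52% and refilling: 370 × 0.48 + 10 × 0.52 = 182.8 ppm.
Deficit to target: 198 − 182.8 = 15.2 mg/L.
As CaCO₃: 15.2 mg/L × 601,815 L = 9148 g; ÷ 100.1 = 91.38 mol Ca²⁺.
Mass: 91.38 × 147 = 13,430 g.

13.4 kg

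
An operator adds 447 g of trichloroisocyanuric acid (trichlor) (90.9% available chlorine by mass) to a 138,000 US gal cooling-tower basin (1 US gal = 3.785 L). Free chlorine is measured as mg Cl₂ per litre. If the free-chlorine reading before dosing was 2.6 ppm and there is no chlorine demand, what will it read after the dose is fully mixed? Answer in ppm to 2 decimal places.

3.38 ppm

Volume: 138,000 US gal × 3.785 L/gal = 522,330 L.
Available chlorine delivered: 447 g × 0.909 = 406.3 g as Cl₂.
Concentration rise: 406.3 g / 522,330 L = 0.7779 mg/L = 0.78 ppm.
Final FC: 2.6 + 0.78 = 3.38 ppm.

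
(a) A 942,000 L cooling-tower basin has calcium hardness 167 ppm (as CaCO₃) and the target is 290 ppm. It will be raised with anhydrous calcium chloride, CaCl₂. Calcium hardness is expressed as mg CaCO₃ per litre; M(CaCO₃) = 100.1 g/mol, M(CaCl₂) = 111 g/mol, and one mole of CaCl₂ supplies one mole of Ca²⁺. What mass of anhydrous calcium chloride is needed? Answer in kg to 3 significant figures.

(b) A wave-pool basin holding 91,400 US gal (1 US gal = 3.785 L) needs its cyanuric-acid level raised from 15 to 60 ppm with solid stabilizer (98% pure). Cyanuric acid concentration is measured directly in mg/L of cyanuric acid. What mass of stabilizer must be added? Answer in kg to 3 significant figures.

(a) Hardness to add: (290 − 167) = 123 mg/L as CaCO₃ × 942,000 L = 115,900 g as CaCO₃.
(a) Moles of Ca²⁺ (1 mol Ca²⁺ ≡ 1 mol CaCO₃): 115,900 / 100.1 g/mol = 1158 mol.
(a) Mass of CaCl₂: 1158 × 111 = 128,500 g.

(b) Volume: 91,400 US gal × 3.785 L/gal = 345,949 L.
(b) CYA to add: (60 − 15) = 45 mg/L × 345,949 L = 15,570 g cyanuric acid.
(b) At 98% purity: 15,570 / 0.98 = 15,890 g product.

(a) 128 kg; (b) 15.9 kg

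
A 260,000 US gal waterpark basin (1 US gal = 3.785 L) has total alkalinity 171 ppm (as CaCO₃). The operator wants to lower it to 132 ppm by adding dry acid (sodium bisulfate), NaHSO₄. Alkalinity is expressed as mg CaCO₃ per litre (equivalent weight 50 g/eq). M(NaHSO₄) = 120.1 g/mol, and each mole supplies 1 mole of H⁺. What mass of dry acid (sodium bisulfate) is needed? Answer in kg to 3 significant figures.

92.2 kg

Volume: 260,000 US gal × 3.785 L/gal = 984,100 L.
Alkalinity to neutralize: (171 − 132) = 39 mg/L as CaCO₃ × 984,100 L = 38,380 g as CaCO₃.
Equivalents of H⁺ required: 38,380 ÷ 50 g/eq = 767.6 eq = 767.6 mol NaHSO₄.
Mass of NaHSO₄: 767.6 × 120.1 = 92,190 g.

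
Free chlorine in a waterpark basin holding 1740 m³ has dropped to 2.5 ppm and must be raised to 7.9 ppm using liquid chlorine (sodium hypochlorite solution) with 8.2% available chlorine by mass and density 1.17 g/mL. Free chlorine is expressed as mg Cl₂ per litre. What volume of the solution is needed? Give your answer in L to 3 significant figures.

Volume: 1740 m³ = 1,740,000 L.
Chlorine deficit: 7.9 − 2.5 = 5.4 ppm = 5.4 mg/L as Cl₂.
Cl₂ equivalent needed: 5.4 mg/L × 1,740,000 L = 9,396,000 mg = 9396 g.
Product at 8.2% available chlorine: 9396 / 0.082 = 114,600 g.
Volume at density 1.17 g/mL: 114,600 g ÷ 1.17 g/mL = 97,940 mL.

97.9 L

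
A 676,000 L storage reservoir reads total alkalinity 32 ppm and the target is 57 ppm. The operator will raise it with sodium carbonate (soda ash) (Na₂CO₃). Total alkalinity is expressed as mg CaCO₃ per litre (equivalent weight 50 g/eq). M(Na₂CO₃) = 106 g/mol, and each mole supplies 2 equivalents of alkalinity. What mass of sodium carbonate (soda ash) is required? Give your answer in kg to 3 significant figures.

17.9 kg

Alkalinity to add: (57 − 32) = 25 mg/L as CaCO₃ × 676,000 L = 16,900 g as CaCO₃.
Equivalents: 16,900 g ÷ 50 g/eq = 338 eq.
Each mole of Na₂CO₃ supplies 2 eq, so 338 / 2 = 169 mol.
Mass: 169 mol × 106 g/mol = 17,910 g.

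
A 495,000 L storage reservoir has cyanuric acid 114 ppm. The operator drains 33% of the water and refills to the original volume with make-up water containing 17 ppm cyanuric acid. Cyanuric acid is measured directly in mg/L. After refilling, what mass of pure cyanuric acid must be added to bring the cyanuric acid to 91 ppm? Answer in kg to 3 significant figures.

4.46 kg

After draining 33% and refilling: 114 × 0.67 + 17 × 0.33 = 81.99 ppm.
Deficit to target: 91 − 81.99 = 9.01 mg/L.
Mass: 9.01 mg/L × 495,000 L = 4460 g cyanuric acid.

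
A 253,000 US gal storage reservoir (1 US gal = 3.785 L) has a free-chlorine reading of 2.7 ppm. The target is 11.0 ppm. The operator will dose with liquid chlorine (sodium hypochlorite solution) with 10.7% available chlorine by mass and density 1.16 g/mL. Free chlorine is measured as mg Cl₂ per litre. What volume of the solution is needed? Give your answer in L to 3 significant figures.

Volume: 253,000 US gal × 3.785 L/gal = 957,605 L.
Chlorine deficit: 11.0 − 2.7 = 8.3 ppm = 8.3 mg/L as Cl₂.
Cl₂ equivalent needed: 8.3 mg/L × 957,605 L = 7,948,000 mg = 7948 g.
Product at 10.7% available chlorine: 7948 / 0.107 = 74,280 g.
Volume at density 1.16 g/mL: 74,280 g ÷ 1.16 g/mL = 64,040 mL.

64.0 L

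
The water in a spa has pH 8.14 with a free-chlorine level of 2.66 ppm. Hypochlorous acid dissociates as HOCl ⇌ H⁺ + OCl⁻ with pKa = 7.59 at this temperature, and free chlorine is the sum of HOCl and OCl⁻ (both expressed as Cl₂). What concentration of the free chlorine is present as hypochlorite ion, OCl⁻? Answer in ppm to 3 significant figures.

2.08 ppm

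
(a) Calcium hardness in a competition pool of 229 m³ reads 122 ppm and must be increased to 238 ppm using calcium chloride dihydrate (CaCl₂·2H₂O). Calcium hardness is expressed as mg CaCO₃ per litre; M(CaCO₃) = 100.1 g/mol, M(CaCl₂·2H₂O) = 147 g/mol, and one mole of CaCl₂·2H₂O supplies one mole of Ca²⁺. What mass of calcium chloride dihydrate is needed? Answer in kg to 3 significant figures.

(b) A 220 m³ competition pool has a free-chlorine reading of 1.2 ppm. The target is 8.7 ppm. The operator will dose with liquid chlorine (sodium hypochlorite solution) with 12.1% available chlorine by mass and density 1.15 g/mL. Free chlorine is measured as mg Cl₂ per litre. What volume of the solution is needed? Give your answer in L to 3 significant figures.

(a) Volume: 229 m³ = 229,000 L.
(a) Hardness to add: (238 − 122) = 116 mg/L as CaCO₃ × 229,000 L = 26,560 g as CaCO₃.
(a) Moles of Ca²⁺ (1 mol Ca²⁺ ≡ 1 mol CaCO₃): 26,560 / 100.1 g/mol = 265.4 mol.
(a) Mass of CaCl₂·2H₂O: 265.4 × 147 = 39,010 g.

(b) Volume: 220 m³ = 220,000 L.
(b) Chlorine deficit: 8.7 − 1.2 = 7.5 ppm = 7.5 mg/L as Cl₂.
(b) Cl₂ equivalent needed: 7.5 mg/L × 220,000 L = 1,650,000 mg = 1650 g.
(b) Product at 12.1% available chlorine: 1650 / 0.121 = 13,640 g.
(b) Volume at density 1.15 g/mL: 13,640 g ÷ 1.15 g/mL = 11,860 mL.

(a) 39.0 kg; (b) 11.9 L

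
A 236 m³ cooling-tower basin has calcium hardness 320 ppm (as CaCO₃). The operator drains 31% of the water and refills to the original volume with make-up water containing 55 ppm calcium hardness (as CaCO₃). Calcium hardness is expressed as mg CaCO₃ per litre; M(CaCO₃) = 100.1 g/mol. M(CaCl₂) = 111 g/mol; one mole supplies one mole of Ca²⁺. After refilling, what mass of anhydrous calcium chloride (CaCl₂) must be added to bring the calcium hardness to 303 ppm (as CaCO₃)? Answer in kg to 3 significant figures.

17.0 kg

Volume: 236 m³ = 236,000 L.
After draining 31% and refilling: 320 × 0.69 + 55 × 0.31 = 237.85 ppm.
Deficit to target: 303 − 237.85 = 65.15 mg/L.
As CaCO₃: 65.15 mg/L × 236,000 L = 15,380 g; ÷ 100.1 = 153.6 mol Ca²⁺.
Mass: 153.6 × 111 = 17,050 g.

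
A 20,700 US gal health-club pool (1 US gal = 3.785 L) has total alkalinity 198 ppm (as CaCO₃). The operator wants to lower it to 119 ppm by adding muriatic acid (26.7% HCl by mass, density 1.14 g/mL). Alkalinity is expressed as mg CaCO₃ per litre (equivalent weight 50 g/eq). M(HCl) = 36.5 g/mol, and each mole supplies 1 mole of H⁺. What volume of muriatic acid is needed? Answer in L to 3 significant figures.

14.8 L

Volume: 20,700 US gal × 3.785 L/gal = 78,350 L.
Alkalinity to neutralize: (198 − 119) = 79 mg/L as CaCO₃ × 78,350 L = 6190 g as CaCO₃.
Equivalents of H⁺ required: 6190 ÷ 50 g/eq = 123.8 eq = 123.8 mol HCl.
Mass of HCl: 123.8 × 36.5 = 4518 g.
Mass of 26.7% solution: 4518 / 0.267 = 16,920 g.
Volume: 16,920 g ÷ 1.14 g/mL = 14,840 mL.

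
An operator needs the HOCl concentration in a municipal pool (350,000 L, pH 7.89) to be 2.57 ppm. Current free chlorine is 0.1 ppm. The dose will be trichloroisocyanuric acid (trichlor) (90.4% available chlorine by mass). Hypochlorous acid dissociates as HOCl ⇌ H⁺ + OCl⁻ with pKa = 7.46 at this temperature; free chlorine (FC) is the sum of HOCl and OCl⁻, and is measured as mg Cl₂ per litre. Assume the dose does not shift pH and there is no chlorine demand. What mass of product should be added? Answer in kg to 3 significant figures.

3.63 kg

[OCl⁻]/[HOCl] = 10^(pH − pKa) = 10^(7.89 − 7.46) = 2.692; fraction as HOCl = 1/(1 + 2.692) = 0.2709.
Free chlorine required for 2.57 ppm HOCl: 2.57 / 0.2709 = 9.487 ppm.
FC to add: 9.487 − 0.1 = 9.387 mg/L as Cl₂.
Cl₂ equivalent: 9.387 mg/L × 350,000 L = 3286 g.
Product at 90.4% available Cl: 3286 / 0.904 = 3634 g.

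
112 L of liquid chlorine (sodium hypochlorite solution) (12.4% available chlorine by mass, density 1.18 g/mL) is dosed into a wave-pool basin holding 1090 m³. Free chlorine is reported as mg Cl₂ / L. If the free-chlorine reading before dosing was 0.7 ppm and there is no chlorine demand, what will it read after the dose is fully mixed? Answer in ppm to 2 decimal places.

Volume: 1090 m³ = 1,090,000 L.
Mass of solution: 112 L × 1000 mL/L × 1.18 g/mL = 132,200 g.
Available chlorine delivered: 132,200 g × 0.124 = 16,390 g as Cl₂.
Concentration rise: 16,390 g / 1,090,000 L = 15.03 mg/L = 15.03 ppm.
Final FC: 0.7 + 15.03 = 15.73 ppm.

15.73 ppm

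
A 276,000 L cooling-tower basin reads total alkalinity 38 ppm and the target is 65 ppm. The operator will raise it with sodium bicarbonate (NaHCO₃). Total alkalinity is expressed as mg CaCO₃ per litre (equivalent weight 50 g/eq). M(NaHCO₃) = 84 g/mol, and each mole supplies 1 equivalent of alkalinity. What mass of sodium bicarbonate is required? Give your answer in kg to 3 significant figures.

12.5 kg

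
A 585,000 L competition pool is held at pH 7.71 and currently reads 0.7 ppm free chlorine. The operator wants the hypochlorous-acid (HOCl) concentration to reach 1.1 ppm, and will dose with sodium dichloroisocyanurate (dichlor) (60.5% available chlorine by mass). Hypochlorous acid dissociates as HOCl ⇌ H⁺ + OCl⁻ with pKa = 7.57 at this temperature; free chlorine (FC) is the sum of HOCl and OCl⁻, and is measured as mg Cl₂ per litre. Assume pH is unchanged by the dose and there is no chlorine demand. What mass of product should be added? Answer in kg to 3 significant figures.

[OCl⁻]/[HOCl] = 10^(pH − pKa) = 10^(7.71 − 7.57) = 1.38; fraction as HOCl = 1/(1 + 1.38) = 0.4201.
Free chlorine required for 1.1 ppm HOCl: 1.1 / 0.4201 = 2.618 ppm.
FC to add: 2.618 − 0.7 = 1.918 mg/L as Cl₂.
Cl₂ equivalent: 1.918 mg/L × 585,000 L = 1122 g.
Product at 60.5% available Cl: 1122 / 0.605 = 1855 g.

1.86 kg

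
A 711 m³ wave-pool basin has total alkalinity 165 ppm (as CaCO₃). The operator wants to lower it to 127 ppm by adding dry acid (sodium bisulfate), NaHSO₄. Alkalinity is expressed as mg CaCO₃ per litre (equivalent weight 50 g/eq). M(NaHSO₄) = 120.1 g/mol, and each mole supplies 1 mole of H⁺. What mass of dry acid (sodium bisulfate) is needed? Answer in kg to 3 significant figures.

64.9 kg

Volume: 711 m³ = 711,000 L.
Alkalinity to neutralize: (165 − 127) = 38 mg/L as CaCO₃ × 711,000 L = 27,020 g as CaCO₃.
Equivalents of H⁺ required: 27,020 ÷ 50 g/eq = 540.4 eq = 540.4 mol NaHSO₄.
Mass of NaHSO₄: 540.4 × 120.1 = 64,900 g.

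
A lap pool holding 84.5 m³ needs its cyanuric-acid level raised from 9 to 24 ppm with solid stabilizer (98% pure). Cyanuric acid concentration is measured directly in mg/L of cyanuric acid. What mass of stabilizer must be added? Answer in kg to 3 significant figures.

1.29 kg

Volume: 84.5 m³ = 84,500 L.
CYA to add: (24 − 9) = 15 mg/L × 84,500 L = 1268 g cyanuric acid.
At 98% purity: 1268 / 0.98 = 1293 g product.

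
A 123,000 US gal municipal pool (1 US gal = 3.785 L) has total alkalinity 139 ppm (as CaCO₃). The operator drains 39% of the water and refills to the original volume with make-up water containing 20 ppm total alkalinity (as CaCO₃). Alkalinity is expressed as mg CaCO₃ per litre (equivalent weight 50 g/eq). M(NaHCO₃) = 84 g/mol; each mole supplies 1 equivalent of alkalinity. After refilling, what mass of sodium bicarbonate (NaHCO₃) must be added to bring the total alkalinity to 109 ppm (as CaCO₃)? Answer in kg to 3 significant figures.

Volume: 123,000 US gal × 3.785 L/gal = 465,555 L.
After draining 39% and refilling: 139 × 0.61 + 20 × 0.39 = 92.59 ppm.
Deficit to target: 109 − 92.59 = 16.41 mg/L.
As CaCO₃: 16.41 mg/L × 465,555 L = 7640 g; ÷ 50 g/eq ÷ 1 = 152.8 mol NaHCO₃.
Mass: 152.8 × 84 = 12,830 g.

12.8 kg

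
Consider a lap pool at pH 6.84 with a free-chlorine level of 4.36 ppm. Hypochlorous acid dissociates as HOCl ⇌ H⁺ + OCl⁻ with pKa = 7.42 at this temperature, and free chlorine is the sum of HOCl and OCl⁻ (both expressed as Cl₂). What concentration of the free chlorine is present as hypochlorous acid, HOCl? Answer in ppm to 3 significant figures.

3.45 ppm

[OCl⁻]/[HOCl] = 10^(pH − pKa) = 10^(6.84 − 7.42) = 10^-0.58 = 0.263.
Fraction as HOCl = 1 / (1 + 0.263) = 0.7917.
HOCl = 0.7917 × 4.36 ppm = 3.452 ppm.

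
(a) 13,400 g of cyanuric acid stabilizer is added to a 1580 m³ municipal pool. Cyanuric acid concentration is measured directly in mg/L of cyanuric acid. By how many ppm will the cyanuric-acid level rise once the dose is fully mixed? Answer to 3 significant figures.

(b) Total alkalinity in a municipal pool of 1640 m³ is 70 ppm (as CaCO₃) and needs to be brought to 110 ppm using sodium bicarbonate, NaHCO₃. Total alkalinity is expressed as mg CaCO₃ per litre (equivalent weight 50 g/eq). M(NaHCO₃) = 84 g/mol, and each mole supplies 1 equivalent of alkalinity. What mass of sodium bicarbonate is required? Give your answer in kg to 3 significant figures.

(a) 8.48 ppm; (b) 110 kg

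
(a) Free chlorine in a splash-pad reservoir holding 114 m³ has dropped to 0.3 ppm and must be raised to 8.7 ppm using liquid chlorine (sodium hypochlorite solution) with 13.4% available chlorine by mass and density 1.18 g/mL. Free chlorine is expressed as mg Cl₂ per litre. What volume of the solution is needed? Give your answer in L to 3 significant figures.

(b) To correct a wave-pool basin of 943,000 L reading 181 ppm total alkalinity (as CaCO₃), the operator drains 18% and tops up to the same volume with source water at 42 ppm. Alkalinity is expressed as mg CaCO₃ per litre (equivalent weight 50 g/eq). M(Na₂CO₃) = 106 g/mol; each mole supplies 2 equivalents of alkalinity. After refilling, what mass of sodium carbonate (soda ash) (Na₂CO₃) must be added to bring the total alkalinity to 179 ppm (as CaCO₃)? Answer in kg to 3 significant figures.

(a) 6.06 L; (b) 23.0 kg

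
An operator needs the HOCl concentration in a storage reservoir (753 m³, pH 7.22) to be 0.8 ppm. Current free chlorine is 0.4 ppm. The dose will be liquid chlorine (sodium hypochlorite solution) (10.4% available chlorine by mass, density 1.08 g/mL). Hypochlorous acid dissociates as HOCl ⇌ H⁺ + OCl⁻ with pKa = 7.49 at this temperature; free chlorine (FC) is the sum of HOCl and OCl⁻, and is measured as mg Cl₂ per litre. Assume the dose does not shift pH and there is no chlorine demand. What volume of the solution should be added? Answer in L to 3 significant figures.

5.56 L

Volume: 753 m³ = 753,000 L.
[OCl⁻]/[HOCl] = 10^(pH − pKa) = 10^(7.22 − 7.49) = 0.537; fraction as HOCl = 1/(1 + 0.537) = 0.6506.
Free chlorine required for 0.8 ppm HOCl: 0.8 / 0.6506 = 1.23 ppm.
FC to add: 1.23 − 0.4 = 0.8296 mg/L as Cl₂.
Cl₂ equivalent: 0.8296 mg/L × 753,000 L = 624.7 g.
Product at 10.4% available Cl: 624.7 / 0.104 = 6007 g.
Volume: 6007 g ÷ 1.08 g/mL = 5562 mL.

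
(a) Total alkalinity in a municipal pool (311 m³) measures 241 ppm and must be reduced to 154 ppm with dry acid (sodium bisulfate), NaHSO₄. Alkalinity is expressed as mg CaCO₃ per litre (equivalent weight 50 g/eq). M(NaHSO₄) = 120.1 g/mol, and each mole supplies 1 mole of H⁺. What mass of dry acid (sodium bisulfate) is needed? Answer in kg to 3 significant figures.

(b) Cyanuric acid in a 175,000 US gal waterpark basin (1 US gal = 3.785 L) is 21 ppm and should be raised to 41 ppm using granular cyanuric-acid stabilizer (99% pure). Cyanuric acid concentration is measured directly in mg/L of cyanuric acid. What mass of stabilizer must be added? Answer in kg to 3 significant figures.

(a) Volume: 311 m³ = 311,000 L.
(a) Alkalinity to neutralize: (241 − 154) = 87 mg/L as CaCO₃ × 311,000 L = 27,060 g as CaCO₃.
(a) Equivalents of H⁺ required: 27,060 ÷ 50 g/eq = 541.1 eq = 541.1 mol NaHSO₄.
(a) Mass of NaHSO₄: 541.1 × 120.1 = 64,990 g.

(b) Volume: 175,000 US gal × 3.785 L/gal = 662,375 L.
(b) CYA to add: (41 − 21) = 20 mg/L × 662,375 L = 13,250 g cyanuric acid.
(b) At 99% purity: 13,250 / 0.99 = 13,380 g product.

(a) 65.0 kg; (b) 13.4 kg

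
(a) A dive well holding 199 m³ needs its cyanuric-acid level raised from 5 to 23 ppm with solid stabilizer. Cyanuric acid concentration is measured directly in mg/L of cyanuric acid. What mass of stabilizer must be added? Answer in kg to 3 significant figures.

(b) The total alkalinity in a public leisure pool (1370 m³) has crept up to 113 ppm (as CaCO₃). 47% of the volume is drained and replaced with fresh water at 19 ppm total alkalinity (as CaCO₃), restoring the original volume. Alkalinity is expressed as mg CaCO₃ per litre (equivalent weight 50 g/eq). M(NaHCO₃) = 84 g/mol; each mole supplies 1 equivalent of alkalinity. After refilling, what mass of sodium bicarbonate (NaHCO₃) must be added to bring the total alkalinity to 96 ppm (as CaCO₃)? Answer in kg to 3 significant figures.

(a) Volume: 199 m³ = 199,000 L.
(a) CYA to add: (23 − 5) = 18 mg/L × 199,000 L = 3582 g cyanuric acid.

(b) Volume: 1370 m³ = 1,370,000 L.
(b) After draining 47% and refilling: 113 × 0.53 + 19 × 0.47 = 68.82 ppm.
(b) Deficit to target: 96 − 68.82 = 27.18 mg/L.
(b) As CaCO₃: 27.18 mg/L × 1,370,000 L = 37,240 g; ÷ 50 g/eq ÷ 1 = 744.7 mol NaHCO₃.
(b) Mass: 744.7 × 84 = 62,560 g.

(a) 3.58 kg; (b) 62.6 kg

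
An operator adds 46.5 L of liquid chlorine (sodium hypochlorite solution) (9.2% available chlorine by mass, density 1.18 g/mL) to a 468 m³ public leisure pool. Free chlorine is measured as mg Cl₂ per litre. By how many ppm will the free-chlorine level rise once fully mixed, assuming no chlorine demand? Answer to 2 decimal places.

10.79 ppm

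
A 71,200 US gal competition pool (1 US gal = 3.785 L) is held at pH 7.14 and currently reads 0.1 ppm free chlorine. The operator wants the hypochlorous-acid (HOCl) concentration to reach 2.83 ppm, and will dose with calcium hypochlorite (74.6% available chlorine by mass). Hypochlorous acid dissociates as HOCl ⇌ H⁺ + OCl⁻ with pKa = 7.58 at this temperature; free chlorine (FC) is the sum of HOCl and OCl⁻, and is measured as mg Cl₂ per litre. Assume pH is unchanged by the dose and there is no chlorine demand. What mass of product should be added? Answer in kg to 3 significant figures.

Volume: 71,200 US gal × 3.785 L/gal = 269,492 L.
[OCl⁻]/[HOCl] = 10^(pH − pKa) = 10^(7.14 − 7.58) = 0.3631; fraction as HOCl = 1/(1 + 0.3631) = 0.7336.
Free chlorine required for 2.83 ppm HOCl: 2.83 / 0.7336 = 3.858 ppm.
FC to add: 3.858 − 0.1 = 3.758 mg/L as Cl₂.
Cl₂ equivalent: 3.758 mg/L × 269,492 L = 1013 g.
Product at 74.6% available Cl: 1013 / 0.746 = 1357 g.

1.36 kg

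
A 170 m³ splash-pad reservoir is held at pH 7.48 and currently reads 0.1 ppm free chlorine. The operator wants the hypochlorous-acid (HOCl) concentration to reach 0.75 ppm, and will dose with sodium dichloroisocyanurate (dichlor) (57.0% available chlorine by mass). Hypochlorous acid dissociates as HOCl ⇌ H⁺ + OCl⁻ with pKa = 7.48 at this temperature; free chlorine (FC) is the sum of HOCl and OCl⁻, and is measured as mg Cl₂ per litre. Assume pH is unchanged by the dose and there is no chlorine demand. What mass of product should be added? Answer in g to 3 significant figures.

Volume: 170 m³ = 170,000 L.
[OCl⁻]/[HOCl] = 10^(pH − pKa) = 10^(7.48 − 7.48) = 1; fraction as HOCl = 1/(1 + 1) = 0.5.
Free chlorine required for 0.75 ppm HOCl: 0.75 / 0.5 = 1.5 ppm.
FC to add: 1.5 − 0.1 = 1.4 mg/L as Cl₂.
Cl₂ equivalent: 1.4 mg/L × 170,000 L = 238 g.
Product at 57.0% available Cl: 238 / 0.57 = 417.5 g.

418 g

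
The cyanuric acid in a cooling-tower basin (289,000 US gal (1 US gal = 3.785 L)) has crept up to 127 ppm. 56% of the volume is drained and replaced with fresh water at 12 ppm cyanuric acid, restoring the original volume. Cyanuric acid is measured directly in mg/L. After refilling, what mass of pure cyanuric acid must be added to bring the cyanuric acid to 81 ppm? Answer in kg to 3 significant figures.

20.1 kg

Volume: 289,000 US gal × 3.785 L/gal = 1,093,865 L.
After draining 56% and refilling: 127 × 0.44 + 12 × 0.56 = 62.6 ppm.
Deficit to target: 81 − 62.6 = 18.4 mg/L.
Mass: 18.4 mg/L × 1,093,865 L = 20,130 g cyanuric acid.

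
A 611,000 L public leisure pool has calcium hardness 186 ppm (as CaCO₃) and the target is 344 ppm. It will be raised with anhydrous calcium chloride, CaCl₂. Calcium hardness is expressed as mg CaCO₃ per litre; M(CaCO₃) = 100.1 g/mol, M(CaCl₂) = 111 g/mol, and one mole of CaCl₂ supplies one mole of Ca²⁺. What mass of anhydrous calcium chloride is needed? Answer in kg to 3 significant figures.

107 kg

Hardness to add: (344 − 186) = 158 mg/L as CaCO₃ × 611,000 L = 96,540 g as CaCO₃.
Moles of Ca²⁺ (1 mol Ca²⁺ ≡ 1 mol CaCO₃): 96,540 / 100.1 g/mol = 964.4 mol.
Mass of CaCl₂: 964.4 × 111 = 107,100 g.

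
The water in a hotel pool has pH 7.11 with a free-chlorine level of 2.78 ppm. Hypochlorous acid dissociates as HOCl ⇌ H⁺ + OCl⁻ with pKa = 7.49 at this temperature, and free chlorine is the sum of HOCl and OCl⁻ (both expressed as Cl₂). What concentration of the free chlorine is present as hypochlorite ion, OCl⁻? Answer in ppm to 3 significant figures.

0.818 ppm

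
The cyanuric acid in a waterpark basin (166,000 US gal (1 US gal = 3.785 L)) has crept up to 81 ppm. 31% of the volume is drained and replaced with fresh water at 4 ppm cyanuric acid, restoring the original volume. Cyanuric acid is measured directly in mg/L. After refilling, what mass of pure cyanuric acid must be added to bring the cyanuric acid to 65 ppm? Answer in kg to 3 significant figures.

Volume: 166,000 US gal × 3.785 L/gal = 628,310 L.
After draining 31% and refilling: 81 × 0.69 + 4 × 0.31 = 57.13 ppm.
Deficit to target: 65 − 57.13 = 7.87 mg/L.
Mass: 7.87 mg/L × 628,310 L = 4945 g cyanuric acid.

4.94 kg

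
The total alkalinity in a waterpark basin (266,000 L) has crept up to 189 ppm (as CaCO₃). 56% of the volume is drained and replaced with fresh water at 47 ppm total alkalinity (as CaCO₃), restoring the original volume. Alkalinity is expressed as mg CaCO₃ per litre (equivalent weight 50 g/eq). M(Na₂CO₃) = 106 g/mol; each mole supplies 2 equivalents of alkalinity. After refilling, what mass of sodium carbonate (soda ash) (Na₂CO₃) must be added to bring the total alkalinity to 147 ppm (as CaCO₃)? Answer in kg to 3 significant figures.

After draining 56% and refilling: 189 × 0.44 + 47 × 0.56 = 109.48 ppm.
Deficit to target: 147 − 109.48 = 37.52 mg/L.
As CaCO₃: 37.52 mg/L × 266,000 L = 9980 g; ÷ 50 g/eq ÷ 2 = 99.8 mol Na₂CO₃.
Mass: 99.8 × 106 = 10,580 g.

10.6 kg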